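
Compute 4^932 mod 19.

Successive squares of 4 mod 19: 4^1≡4, 4^2≡16, 4^4≡9, 4^8≡5, 4^16≡6, 4^32≡17, 4^64≡4, 4^128≡16, 4^256≡9, 4^512≡5.
Since 932 = 4 + 32 + 128 + 256 + 512 in binary, 4^932 ≡ 9·17·16·9·5 ≡ 17 (mod 19).

17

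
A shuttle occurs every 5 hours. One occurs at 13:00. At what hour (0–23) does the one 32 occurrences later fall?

32·5 = 160.
160 − 6·24 = 16, so 160 ≡ 16 (mod 24).
(13 + 16) mod 24 = 5.

5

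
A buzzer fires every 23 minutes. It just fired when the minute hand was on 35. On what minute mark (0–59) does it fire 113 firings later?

54

113·23 = 2599.
2599 = 43·60 + 19, so 2599 mod 60 = 19.
(35 + 19) mod 60 = 54.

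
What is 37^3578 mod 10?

Last digits of 7^n: 7, 9, 3, 1 (period 4).
3578 leaves remainder 2 on division by 4, so 37^3578 ends in 9.

9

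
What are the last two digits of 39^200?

Square-and-reduce mod 100: 39^1≡39, 39^2≡21, 39^4≡41, 39^8≡81, 39^16≡61, 39^32≡21, 39^64≡41, 39^128≡81.
200 = 8 + 64 + 128, so 39^200 ≡ 81·41·81 ≡ 1 (mod 100).

01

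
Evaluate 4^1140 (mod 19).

11

Successive squares of 4 mod 19: 4^1≡4, 4^2≡16, 4^4≡9, 4^8≡5, 4^16≡6, 4^32≡17, 4^64≡4, 4^128≡16, 4^256≡9, 4^512≡5, 4^1024≡6.
Since 1140 = 4 + 16 + 32 + 64 + 1024 in binary, 4^1140 ≡ 9·6·17·4·6 ≡ 11 (mod 19).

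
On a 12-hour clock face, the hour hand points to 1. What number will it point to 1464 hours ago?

1464 mod 12 = 0 (since 122·12 = 1464).
1 − 0 → 1 on a 12-hour dial.

1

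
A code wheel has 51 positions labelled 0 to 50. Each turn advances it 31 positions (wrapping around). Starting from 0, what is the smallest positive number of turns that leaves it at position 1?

28

51 = 1·31 + 20
31 = 1·20 + 11
20 = 1·11 + 9
11 = 1·9 + 2
9 = 4·2 + 1
2 = 2·1 + 0
Back-substituting gives 31·28 ≡ 1 (mod 51).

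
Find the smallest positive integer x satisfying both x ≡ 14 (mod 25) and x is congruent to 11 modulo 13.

89

x ≡ 11 (mod 13) gives x ∈ {11, 24, 37, 50, 63, 76, 89}.
The first of these with x mod 25 = 14 is 89.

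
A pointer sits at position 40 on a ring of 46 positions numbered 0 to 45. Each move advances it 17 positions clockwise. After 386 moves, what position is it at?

24

386·17 = 6562.
Dividing 6562 by 46 gives quotient 142 and remainder 30.
(40 + 30) mod 46 = 24.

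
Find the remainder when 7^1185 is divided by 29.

Successive squares of 7 mod 29: 7^1≡7, 7^2≡20, 7^4≡23, 7^8≡7, 7^16≡20, 7^32≡23, 7^64≡7, 7^128≡20, 7^256≡23, 7^512≡7, 7^1024≡20.
Since 1185 = 1 + 32 + 128 + 1024 in binary, 7^1185 ≡ 7·23·20·20 ≡ 20 (mod 29).

20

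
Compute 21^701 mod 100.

21

Square-and-reduce mod 100: 21^1≡21, 21^2≡41, 21^4≡81, 21^8≡61, 21^16≡21, 21^32≡41, 21^64≡81, 21^128≡61, 21^256≡21, 21^512≡41.
Since 701 = 1 + 4 + 8 + 16 + 32 + 128 + 512 in binary, 21^701 ≡ 21·81·61·21·41·61·41 ≡ 21 (mod 100).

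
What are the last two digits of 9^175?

49

By repeated squaring mod 100: 9^1≡9, 9^2≡81, 9^4≡61, 9^8≡21, 9^16≡41, 9^32≡81, 9^64≡61, 9^128≡21.
175 = 1 + 2 + 4 + 8 + 32 + 128, so 9^175 ≡ 9·81·61·21·81·21 ≡ 49 (mod 100).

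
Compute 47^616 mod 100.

By repeated squaring mod 100: 47^1≡47, 47^2≡9, 47^4≡81, 47^8≡61, 47^16≡21, 47^32≡41, 47^64≡81, 47^128≡61, 47^256≡21, 47^512≡41.
Since 616 = 8 + 32 + 64 + 512 in binary, 47^616 ≡ 61·41·81·41 ≡ 21 (mod 100).

21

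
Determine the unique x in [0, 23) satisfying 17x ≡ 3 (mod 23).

11

The inverse of 17 mod 23 is 19 (since 17·19 = 323 ≡ 1).
Multiplying both sides by 19: x ≡ 19·3 = 57 ≡ 11 (mod 23).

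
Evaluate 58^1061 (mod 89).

13

Square-and-reduce mod 89: 58^1≡58, 58^2≡71, 58^4≡57, 58^8≡45, 58^16≡67, 58^32≡39, 58^64≡8, 58^128≡64, 58^256≡2, 58^512≡4, 58^1024≡16.
1061 = 1 + 4 + 32 + 1024, so 58^1061 ≡ 58·57·39·16 ≡ 13 (mod 89).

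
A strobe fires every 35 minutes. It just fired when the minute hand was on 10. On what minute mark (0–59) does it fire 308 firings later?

50

308·35 = 10780.
Dividing 10780 by 60 gives quotient 179 and remainder 40.
(10 + 40) mod 60 = 50.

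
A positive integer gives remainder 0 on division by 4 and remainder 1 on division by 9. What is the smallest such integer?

Since 9·1 ≡ 1 (mod 4), take x = 1 + 9·((0−1)·1 mod 4) = 1 + 9·3 = 28.
Check: 28 mod 4 = 0, 28 mod 9 = 1.

28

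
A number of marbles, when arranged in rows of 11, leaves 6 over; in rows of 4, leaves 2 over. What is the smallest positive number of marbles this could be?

x ≡ 2 (mod 4) gives x ∈ {2, 6}.
The first of these with x mod 11 = 6 is 6.

6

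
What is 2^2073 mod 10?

2

Powers of 2 mod 10 repeat with period 4: 2, 4, 8, 6.
2073 leaves remainder 1 on division by 4, so 2^2073 ends in 2.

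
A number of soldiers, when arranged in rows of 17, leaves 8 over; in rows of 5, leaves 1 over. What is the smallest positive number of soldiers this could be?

76

Since 5·7 ≡ 1 (mod 17), take x = 1 + 5·((8−1)·7 mod 17) = 1 + 5·15 = 76.
Check: 76 mod 17 = 8, 76 mod 5 = 1.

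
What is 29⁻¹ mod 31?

15

31 = 1·29 + 2
29 = 14·2 + 1
2 = 2·1 + 0
Back-substituting gives 29·15 ≡ 1 (mod 31).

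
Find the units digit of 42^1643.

8

Powers of 2 mod 10 repeat with period 4: 2, 4, 8, 6.
1643 mod 4 = 3, so the last digit matches 2^3 = 8.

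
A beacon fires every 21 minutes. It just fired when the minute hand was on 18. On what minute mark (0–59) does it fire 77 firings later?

15

77·21 = 1617.
Dividing 1617 by 60 gives quotient 26 and remainder 57.
(18 + 57) mod 60 = 15.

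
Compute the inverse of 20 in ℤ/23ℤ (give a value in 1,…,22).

23 = 1·20 + 3
20 = 6·3 + 2
3 = 1·2 + 1
2 = 2·1 + 0
Back-substituting gives 20·15 ≡ 1 (mod 23).

15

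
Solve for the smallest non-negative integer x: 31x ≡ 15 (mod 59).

31⁻¹ ≡ 40 (mod 59) because 31·40 = 1240 = 21·59 + 1.
Multiplying both sides by 40: x ≡ 40·15 = 600 ≡ 10 (mod 59).
Check: 31·10 = 310 = 5·59 + 15.

10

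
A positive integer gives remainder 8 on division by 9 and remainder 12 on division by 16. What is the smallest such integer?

x ≡ 8 (mod 9) gives x ∈ {8, 17, 26, 35, 44}.
The first of these with x mod 16 = 12 is 44.

44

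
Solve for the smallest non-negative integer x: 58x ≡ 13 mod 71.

58⁻¹ ≡ 60 (mod 71) because 58·60 = 3480 = 49·71 + 1.
Multiplying both sides by 60: x ≡ 60·13 = 780 ≡ 70 (mod 71).
Check: 58·70 = 4060 = 57·71 + 13.

70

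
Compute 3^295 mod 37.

4

Square-and-reduce mod 37: 3^1≡3, 3^2≡9, 3^4≡7, 3^8≡12, 3^16≡33, 3^32≡16, 3^64≡34, 3^128≡9, 3^256≡7.
295 = 1 + 2 + 4 + 32 + 256, so 3^295 ≡ 3·9·7·16·7 ≡ 4 (mod 37).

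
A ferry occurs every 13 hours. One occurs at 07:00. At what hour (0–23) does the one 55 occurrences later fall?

2

55·13 = 715.
715 − 29·24 = 19, so 715 ≡ 19 (mod 24).
(7 + 19) mod 24 = 2.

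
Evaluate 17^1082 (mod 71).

By repeated squaring mod 71: 17^1≡17, 17^2≡5, 17^4≡25, 17^8≡57, 17^16≡54, 17^32≡5, 17^64≡25, 17^128≡57, 17^256≡54, 17^512≡5, 17^1024≡25.
1082 = 2 + 8 + 16 + 32 + 1024, so 17^1082 ≡ 5·57·54·5·25 ≡ 5 (mod 71).

5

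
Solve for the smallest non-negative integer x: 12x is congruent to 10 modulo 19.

The inverse of 12 mod 19 is 8 (since 12·8 = 96 ≡ 1).
Multiplying both sides by 8: x ≡ 8·10 = 80 ≡ 4 (mod 19).

4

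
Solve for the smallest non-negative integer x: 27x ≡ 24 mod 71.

64

The inverse of 27 mod 71 is 50 (since 27·50 = 1350 ≡ 1).
Multiplying both sides by 50: x ≡ 50·24 = 1200 ≡ 64 (mod 71).
Check: 27·64 = 1728 = 24·71 + 24.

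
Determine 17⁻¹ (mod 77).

68

77 = 4·17 + 9
17 = 1·9 + 8
9 = 1·8 + 1
8 = 8·1 + 0
Back-substituting gives 17·68 ≡ 1 (mod 77).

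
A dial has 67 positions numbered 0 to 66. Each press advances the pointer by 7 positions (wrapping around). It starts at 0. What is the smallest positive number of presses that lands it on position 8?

49

7⁻¹ ≡ 48 (mod 67) because 7·48 = 336 = 5·67 + 1.
Multiplying both sides by 48: x ≡ 48·8 = 384 ≡ 49 (mod 67).
Check: 7·49 = 343 = 5·67 + 8.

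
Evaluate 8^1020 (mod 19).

By repeated squaring mod 19: 8^1≡8, 8^2≡7, 8^4≡11, 8^8≡7, 8^16≡11, 8^32≡7, 8^64≡11, 8^128≡7, 8^256≡11, 8^512≡7.
Since 1020 = 4 + 8 + 16 + 32 + 64 + 128 + 256 + 512 in binary, 8^1020 ≡ 11·7·11·7·11·7·11·7 ≡ 1 (mod 19).

1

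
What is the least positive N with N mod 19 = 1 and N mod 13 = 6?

58

Since 13·3 ≡ 1 (mod 19), take x = 6 + 13·((1−6)·3 mod 19) = 6 + 13·4 = 58.
Check: 58 mod 19 = 1, 58 mod 13 = 6.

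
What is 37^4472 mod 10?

1

Last digits of 7^n: 7, 9, 3, 1 (period 4).
4472 mod 4 = 0, so the last digit matches 7^4 = 1.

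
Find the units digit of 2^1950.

4

Powers of 2 mod 10 repeat with period 4: 2, 4, 8, 6.
1950 leaves remainder 2 on division by 4, so 2^1950 ends in 4.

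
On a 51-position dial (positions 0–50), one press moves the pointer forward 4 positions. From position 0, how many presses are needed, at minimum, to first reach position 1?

51 = 12·4 + 3
4 = 1·3 + 1
3 = 3·1 + 0
Back-substituting gives 4·13 ≡ 1 (mod 51).

13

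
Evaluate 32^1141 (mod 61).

By repeated squaring mod 61: 32^1≡32, 32^2≡48, 32^4≡47, 32^8≡13, 32^16≡47, 32^32≡13, 32^64≡47, 32^128≡13, 32^256≡47, 32^512≡13, 32^1024≡47.
Since 1141 = 1 + 4 + 16 + 32 + 64 + 1024 in binary, 32^1141 ≡ 32·47·47·13·47·47 ≡ 32 (mod 61).

32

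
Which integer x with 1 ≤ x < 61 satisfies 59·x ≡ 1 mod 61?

61 = 1·59 + 2
59 = 29·2 + 1
2 = 2·1 + 0
Back-substituting gives 59·30 ≡ 1 (mod 61).

30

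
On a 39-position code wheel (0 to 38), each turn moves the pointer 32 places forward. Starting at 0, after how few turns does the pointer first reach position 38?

28

32⁻¹ ≡ 11 (mod 39) because 32·11 = 352 = 9·39 + 1.
So x ≡ 11·38 = 418 ≡ 28 (mod 39).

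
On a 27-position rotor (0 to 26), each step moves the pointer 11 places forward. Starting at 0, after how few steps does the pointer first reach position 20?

11⁻¹ ≡ 5 (mod 27) because 11·5 = 55 = 2·27 + 1.
Multiplying both sides by 5: x ≡ 5·20 = 100 ≡ 19 (mod 27).
Check: 11·19 = 209 = 7·27 + 20.

19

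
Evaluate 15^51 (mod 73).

Square-and-reduce mod 73: 15^1≡15, 15^2≡6, 15^4≡36, 15^8≡55, 15^16≡32, 15^32≡2.
Since 51 = 1 + 2 + 16 + 32 in binary, 15^51 ≡ 15·6·32·2 ≡ 66 (mod 73).

66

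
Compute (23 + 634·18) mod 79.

634·18 = 11412.
Dividing 11412 by 79 gives quotient 144 and remainder 36.
(23 + 36) mod 79 = 59.

59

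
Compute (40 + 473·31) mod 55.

473·31 = 14663.
Dividing 14663 by 55 gives quotient 266 and remainder 33.
(40 + 33) mod 55 = 18.

18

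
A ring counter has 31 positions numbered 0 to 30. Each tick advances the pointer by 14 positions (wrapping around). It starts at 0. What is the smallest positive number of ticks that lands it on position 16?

The inverse of 14 mod 31 is 20 (since 14·20 = 280 ≡ 1).
Multiplying both sides by 20: x ≡ 20·16 = 320 ≡ 10 (mod 31).
Check: 14·10 = 140 = 4·31 + 16.

10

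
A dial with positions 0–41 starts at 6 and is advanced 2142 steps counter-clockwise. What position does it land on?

6

2142 = 51·42 + 0, so 2142 mod 42 = 0.
(6 − 0) mod 42 = 6.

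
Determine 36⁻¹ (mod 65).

65 = 1·36 + 29
36 = 1·29 + 7
29 = 4·7 + 1
7 = 7·1 + 0
Back-substituting gives 36·56 ≡ 1 (mod 65).

56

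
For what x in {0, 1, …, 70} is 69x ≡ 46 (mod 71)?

48

69⁻¹ ≡ 35 (mod 71) because 69·35 = 2415 = 34·71 + 1.
So x ≡ 35·46 = 1610 ≡ 48 (mod 71).
Check: 69·48 = 3312 = 46·71 + 46.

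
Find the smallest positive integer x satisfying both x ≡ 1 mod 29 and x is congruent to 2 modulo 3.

59

x ≡ 2 (mod 3) gives x ∈ {2, 5, 8, 11, 14, 17, 20, 23, …}.
The first of these with x mod 29 = 1 is 59.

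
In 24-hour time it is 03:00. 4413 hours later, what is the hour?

Dividing 4413 by 24 gives quotient 183 and remainder 21.
(3 + 21) mod 24 = 0.

0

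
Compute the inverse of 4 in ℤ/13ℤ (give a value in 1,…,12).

4·10 = 40 = 3·13 + 1, so 4⁻¹ ≡ 10 (mod 13).

10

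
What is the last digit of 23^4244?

Powers of 3 mod 10 repeat with period 4: 3, 9, 7, 1.
4244 leaves remainder 0 on division by 4, so 23^4244 ends in 1.

1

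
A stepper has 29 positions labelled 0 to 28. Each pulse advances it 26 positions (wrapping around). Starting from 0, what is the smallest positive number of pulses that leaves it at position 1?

19

29 = 1·26 + 3
26 = 8·3 + 2
3 = 1·2 + 1
2 = 2·1 + 0
Back-substituting gives 26·19 ≡ 1 (mod 29).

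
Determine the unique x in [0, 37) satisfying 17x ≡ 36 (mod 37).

13

17⁻¹ ≡ 24 (mod 37) because 17·24 = 408 = 11·37 + 1.
So x ≡ 24·36 = 864 ≡ 13 (mod 37).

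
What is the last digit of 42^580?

6

The units digit of 42^n cycles with period 4: 2, 4, 8, 6, …
580 leaves remainder 0 on division by 4, so 42^580 ends in 6.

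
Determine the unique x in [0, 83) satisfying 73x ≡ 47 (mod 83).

70

The inverse of 73 mod 83 is 58 (since 73·58 = 4234 ≡ 1).
Multiplying both sides by 58: x ≡ 58·47 = 2726 ≡ 70 (mod 83).
Check: 73·70 = 5110 = 61·83 + 47.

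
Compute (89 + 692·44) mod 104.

65

692·44 = 30448.
30448 − 292·104 = 80, so 30448 ≡ 80 (mod 104).
(89 + 80) mod 104 = 65.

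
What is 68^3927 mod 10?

2

Last digits of 8^n: 8, 4, 2, 6 (period 4).
3927 leaves remainder 3 on division by 4, so 68^3927 ends in 2.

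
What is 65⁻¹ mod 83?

65·23 = 1495 = 18·83 + 1, so 65⁻¹ ≡ 23 (mod 83).

23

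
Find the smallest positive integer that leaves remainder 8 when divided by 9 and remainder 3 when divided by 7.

17

x ≡ 3 (mod 7) gives x ∈ {3, 10, 17}.
The first of these with x mod 9 = 8 is 17.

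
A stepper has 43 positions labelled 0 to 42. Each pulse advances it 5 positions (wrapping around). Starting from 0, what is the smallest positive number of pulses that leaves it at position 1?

5·26 = 130 = 3·43 + 1, so 5⁻¹ ≡ 26 (mod 43).

26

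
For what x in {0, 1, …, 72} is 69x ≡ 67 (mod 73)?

69⁻¹ ≡ 18 (mod 73) because 69·18 = 1242 = 17·73 + 1.
Multiplying both sides by 18: x ≡ 18·67 = 1206 ≡ 38 (mod 73).
Check: 69·38 = 2622 = 35·73 + 67.

38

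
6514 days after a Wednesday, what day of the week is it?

Sunday

Dividing 6514 by 7 gives quotient 930 and remainder 4.
Wednesday + 4 days → Sunday.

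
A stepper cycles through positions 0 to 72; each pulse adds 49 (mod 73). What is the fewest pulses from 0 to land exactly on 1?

49·3 = 147 = 2·73 + 1, so 49⁻¹ ≡ 3 (mod 73).

3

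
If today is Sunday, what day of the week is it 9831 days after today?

Wednesday

9831 − 1404·7 = 3, so 9831 ≡ 3 (mod 7).
Sunday + 3 days → Wednesday.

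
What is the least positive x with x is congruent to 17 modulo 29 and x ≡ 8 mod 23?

307

x ≡ 8 (mod 23) gives x ∈ {8, 31, 54, 77, 100, 123, 146, 169, …}.
The first of these with x mod 29 = 17 is 307.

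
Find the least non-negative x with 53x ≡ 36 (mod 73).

42

53⁻¹ ≡ 62 (mod 73) because 53·62 = 3286 = 45·73 + 1.
Multiplying both sides by 62: x ≡ 62·36 = 2232 ≡ 42 (mod 73).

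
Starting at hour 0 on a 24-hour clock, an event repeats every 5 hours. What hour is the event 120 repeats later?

120·5 = 600.
Dividing 600 by 24 gives quotient 25 and remainder 0.
(0 + 0) mod 24 = 0.

0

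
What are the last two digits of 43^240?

Square-and-reduce mod 100: 43^1≡43, 43^2≡49, 43^4≡1, 43^8≡1, 43^16≡1, 43^32≡1, 43^64≡1, 43^128≡1.
Since 240 = 16 + 32 + 64 + 128 in binary, 43^240 ≡ 1·1·1·1 ≡ 1 (mod 100).

01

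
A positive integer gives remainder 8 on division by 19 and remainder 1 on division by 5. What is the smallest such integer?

Since 5·4 ≡ 1 (mod 19), take x = 1 + 5·((8−1)·4 mod 19) = 1 + 5·9 = 46.
Check: 46 mod 19 = 8, 46 mod 5 = 1.

46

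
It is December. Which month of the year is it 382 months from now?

October

382 = 31·12 + 10, so 382 mod 12 = 10.
December + 10 months → October.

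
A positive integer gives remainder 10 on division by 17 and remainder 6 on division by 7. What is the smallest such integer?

x ≡ 6 (mod 7) gives x ∈ {6, 13, 20, 27}.
The first of these with x mod 17 = 10 is 27.

27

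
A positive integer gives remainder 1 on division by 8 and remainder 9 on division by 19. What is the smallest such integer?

Since 19·3 ≡ 1 (mod 8), take x = 9 + 19·((1−9)·3 mod 8) = 9 + 19·0 = 9.
Check: 9 mod 8 = 1, 9 mod 19 = 9.

9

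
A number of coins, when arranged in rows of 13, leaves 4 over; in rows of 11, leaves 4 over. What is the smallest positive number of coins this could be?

x ≡ 4 (mod 11) gives x ∈ {4}.
The first of these with x mod 13 = 4 is 4.

4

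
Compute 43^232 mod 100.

1

Square-and-reduce mod 100: 43^1≡43, 43^2≡49, 43^4≡1, 43^8≡1, 43^16≡1, 43^32≡1, 43^64≡1, 43^128≡1.
232 = 8 + 32 + 64 + 128, so 43^232 ≡ 1·1·1·1 ≡ 1 (mod 100).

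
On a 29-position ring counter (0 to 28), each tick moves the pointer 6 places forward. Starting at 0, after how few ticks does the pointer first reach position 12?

6⁻¹ ≡ 5 (mod 29) because 6·5 = 30 = 1·29 + 1.
So x ≡ 5·12 = 60 ≡ 2 (mod 29).
Check: 6·2 = 12 = 0·29 + 12.

2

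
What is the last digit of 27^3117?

7

Last digits of 7^n: 7, 9, 3, 1 (period 4).
3117 leaves remainder 1 on division by 4, so 27^3117 ends in 7.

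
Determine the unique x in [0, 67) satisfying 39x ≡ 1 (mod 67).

The inverse of 39 mod 67 is 55 (since 39·55 = 2145 ≡ 1).
So x ≡ 55·1 = 55 ≡ 55 (mod 67).
Check: 39·55 = 2145 = 32·67 + 1.

55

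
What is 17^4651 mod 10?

3

The units digit of 17^n cycles with period 4: 7, 9, 3, 1, …
4651 leaves remainder 3 on division by 4, so 17^4651 ends in 3.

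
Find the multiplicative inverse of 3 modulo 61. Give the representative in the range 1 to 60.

3·41 = 123 = 2·61 + 1, so 3⁻¹ ≡ 41 (mod 61).

41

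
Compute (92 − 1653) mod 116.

63

Dividing 1653 by 116 gives quotient 14 and remainder 29.
(92 − 29) mod 116 = 63.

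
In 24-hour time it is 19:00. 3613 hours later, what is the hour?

Dividing 3613 by 24 gives quotient 150 and remainder 13.
(19 + 13) mod 24 = 8.

8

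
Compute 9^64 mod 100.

61

Square-and-reduce mod 100: 9^1≡9, 9^2≡81, 9^4≡61, 9^8≡21, 9^16≡41, 9^32≡81, 9^64≡61.
64 = 64, so 9^64 ≡ 61 ≡ 61 (mod 100).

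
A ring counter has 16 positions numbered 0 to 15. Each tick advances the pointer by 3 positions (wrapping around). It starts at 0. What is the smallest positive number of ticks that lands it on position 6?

The inverse of 3 mod 16 is 11 (since 3·11 = 33 ≡ 1).
So x ≡ 11·6 = 66 ≡ 2 (mod 16).

2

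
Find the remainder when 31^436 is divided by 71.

Successive squares of 31 mod 71: 31^1≡31, 31^2≡38, 31^4≡24, 31^8≡8, 31^16≡64, 31^32≡49, 31^64≡58, 31^128≡27, 31^256≡19.
436 = 4 + 16 + 32 + 128 + 256, so 31^436 ≡ 24·64·49·27·19 ≡ 64 (mod 71).

64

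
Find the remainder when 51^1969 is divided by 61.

Square-and-reduce mod 61: 51^1≡51, 51^2≡39, 51^4≡57, 51^8≡16, 51^16≡12, 51^32≡22, 51^64≡57, 51^128≡16, 51^256≡12, 51^512≡22, 51^1024≡57.
Since 1969 = 1 + 16 + 32 + 128 + 256 + 512 + 1024 in binary, 51^1969 ≡ 51·12·22·16·12·22·57 ≡ 44 (mod 61).

44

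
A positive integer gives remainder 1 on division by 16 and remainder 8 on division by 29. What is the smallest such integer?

385

Since 29·5 ≡ 1 (mod 16), take x = 8 + 29·((1−8)·5 mod 16) = 8 + 29·13 = 385.
Check: 385 mod 16 = 1, 385 mod 29 = 8.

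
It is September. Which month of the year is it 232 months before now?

232 mod 12 = 4 (since 19·12 = 228).
September − 4 months → May.

May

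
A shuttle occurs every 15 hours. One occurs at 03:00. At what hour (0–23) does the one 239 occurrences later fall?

239·15 = 3585.
3585 = 149·24 + 9, so 3585 mod 24 = 9.
(3 + 9) mod 24 = 12.

12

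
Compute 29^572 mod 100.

Square-and-reduce mod 100: 29^1≡29, 29^2≡41, 29^4≡81, 29^8≡61, 29^16≡21, 29^32≡41, 29^64≡81, 29^128≡61, 29^256≡21, 29^512≡41.
Since 572 = 4 + 8 + 16 + 32 + 512 in binary, 29^572 ≡ 81·61·21·41·41 ≡ 41 (mod 100).

41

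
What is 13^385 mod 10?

3

Last digits of 3^n: 3, 9, 7, 1 (period 4).
385 mod 4 = 1, so the last digit matches 3^1 = 3.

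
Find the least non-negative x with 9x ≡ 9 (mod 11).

The inverse of 9 mod 11 is 5 (since 9·5 = 45 ≡ 1).
So x ≡ 5·9 = 45 ≡ 1 (mod 11).

1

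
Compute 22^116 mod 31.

14

Square-and-reduce mod 31: 22^1≡22, 22^2≡19, 22^4≡20, 22^8≡28, 22^16≡9, 22^32≡19, 22^64≡20.
116 = 4 + 16 + 32 + 64, so 22^116 ≡ 20·9·19·20 ≡ 14 (mod 31).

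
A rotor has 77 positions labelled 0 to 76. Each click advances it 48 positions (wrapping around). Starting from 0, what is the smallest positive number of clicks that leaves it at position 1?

69

48·69 = 3312 = 43·77 + 1, so 48⁻¹ ≡ 69 (mod 77).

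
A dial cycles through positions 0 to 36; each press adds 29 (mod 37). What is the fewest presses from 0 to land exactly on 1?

37 = 1·29 + 8
29 = 3·8 + 5
8 = 1·5 + 3
5 = 1·3 + 2
3 = 1·2 + 1
2 = 2·1 + 0
Back-substituting gives 29·23 ≡ 1 (mod 37).

23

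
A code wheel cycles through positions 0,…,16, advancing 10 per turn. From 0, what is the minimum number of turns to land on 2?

The inverse of 10 mod 17 is 12 (since 10·12 = 120 ≡ 1).
So x ≡ 12·2 = 24 ≡ 7 (mod 17).
Check: 10·7 = 70 = 4·17 + 2.

7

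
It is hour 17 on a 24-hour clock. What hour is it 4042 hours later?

3

Dividing 4042 by 24 gives quotient 168 and remainder 10.
(17 + 10) mod 24 = 3.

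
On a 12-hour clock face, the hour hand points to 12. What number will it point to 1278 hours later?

6

1278 mod 12 = 6 (since 106·12 = 1272).
12 + 6 → 6 on a 12-hour dial.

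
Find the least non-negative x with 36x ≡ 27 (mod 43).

33

36⁻¹ ≡ 6 (mod 43) because 36·6 = 216 = 5·43 + 1.
So x ≡ 6·27 = 162 ≡ 33 (mod 43).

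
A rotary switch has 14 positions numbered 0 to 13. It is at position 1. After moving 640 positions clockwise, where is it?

640 = 45·14 + 10, so 640 mod 14 = 10.
(1 + 10) mod 14 = 11.

11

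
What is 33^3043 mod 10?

Powers of 3 mod 10 repeat with period 4: 3, 9, 7, 1.
3043 mod 4 = 3, so the last digit matches 3^3 = 7.

7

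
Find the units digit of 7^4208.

1

Last digits of 7^n: 7, 9, 3, 1 (period 4).
4208 leaves remainder 0 on division by 4, so 7^4208 ends in 1.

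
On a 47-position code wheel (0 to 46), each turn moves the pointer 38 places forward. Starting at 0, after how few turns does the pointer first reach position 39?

27

The inverse of 38 mod 47 is 26 (since 38·26 = 988 ≡ 1).
Multiplying both sides by 26: x ≡ 26·39 = 1014 ≡ 27 (mod 47).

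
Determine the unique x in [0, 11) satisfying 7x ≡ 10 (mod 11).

The inverse of 7 mod 11 is 8 (since 7·8 = 56 ≡ 1).
So x ≡ 8·10 = 80 ≡ 3 (mod 11).

3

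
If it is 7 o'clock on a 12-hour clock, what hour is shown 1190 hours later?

9

1190 − 99·12 = 2, so 1190 ≡ 2 (mod 12).
7 + 2 → 9 on a 12-hour dial.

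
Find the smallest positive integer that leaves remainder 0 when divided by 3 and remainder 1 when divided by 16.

x ≡ 0 (mod 3) gives x ∈ {0, 3, 6, 9, 12, 15, 18, 21, …}.
The first of these with x mod 16 = 1 is 33.

33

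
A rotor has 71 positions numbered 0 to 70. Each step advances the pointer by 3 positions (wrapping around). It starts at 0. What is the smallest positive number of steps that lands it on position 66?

22

3⁻¹ ≡ 24 (mod 71) because 3·24 = 72 = 1·71 + 1.
Multiplying both sides by 24: x ≡ 24·66 = 1584 ≡ 22 (mod 71).
Check: 3·22 = 66 = 0·71 + 66.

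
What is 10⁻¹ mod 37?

26

10·26 = 260 = 7·37 + 1, so 10⁻¹ ≡ 26 (mod 37).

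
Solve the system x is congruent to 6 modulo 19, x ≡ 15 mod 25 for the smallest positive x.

215

x ≡ 6 (mod 19) gives x ∈ {6, 25, 44, 63, 82, 101, 120, 139, …}.
The first of these with x mod 25 = 15 is 215.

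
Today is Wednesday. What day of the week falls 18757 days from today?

Sunday

18757 − 2679·7 = 4, so 18757 ≡ 4 (mod 7).
Wednesday + 4 days → Sunday.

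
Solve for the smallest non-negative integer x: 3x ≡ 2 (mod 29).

20

The inverse of 3 mod 29 is 10 (since 3·10 = 30 ≡ 1).
Multiplying both sides by 10: x ≡ 10·2 = 20 ≡ 20 (mod 29).
Check: 3·20 = 60 = 2·29 + 2.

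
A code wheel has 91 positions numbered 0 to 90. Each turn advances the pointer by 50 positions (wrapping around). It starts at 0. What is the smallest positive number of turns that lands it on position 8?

The inverse of 50 mod 91 is 71 (since 50·71 = 3550 ≡ 1).
Multiplying both sides by 71: x ≡ 71·8 = 568 ≡ 22 (mod 91).
Check: 50·22 = 1100 = 12·91 + 8.

22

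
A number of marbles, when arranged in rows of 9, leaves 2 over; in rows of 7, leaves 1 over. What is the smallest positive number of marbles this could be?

29

x ≡ 1 (mod 7) gives x ∈ {1, 8, 15, 22, 29}.
The first of these with x mod 9 = 2 is 29.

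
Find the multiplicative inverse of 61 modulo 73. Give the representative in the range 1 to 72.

61·6 = 366 = 5·73 + 1, so 61⁻¹ ≡ 6 (mod 73).

6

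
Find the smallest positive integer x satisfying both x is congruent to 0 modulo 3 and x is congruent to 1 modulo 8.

x ≡ 0 (mod 3) gives x ∈ {0, 3, 6, 9}.
The first of these with x mod 8 = 1 is 9.

9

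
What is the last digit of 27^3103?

Last digits of 7^n: 7, 9, 3, 1 (period 4).
3103 mod 4 = 3, so the last digit matches 7^3 = 3.

3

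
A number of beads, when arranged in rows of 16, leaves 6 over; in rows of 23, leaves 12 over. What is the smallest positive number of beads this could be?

150

x ≡ 6 (mod 16) gives x ∈ {6, 22, 38, 54, 70, 86, 102, 118, …}.
The first of these with x mod 23 = 12 is 150.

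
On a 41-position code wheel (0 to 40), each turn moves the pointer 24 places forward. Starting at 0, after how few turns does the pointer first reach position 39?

17

24⁻¹ ≡ 12 (mod 41) because 24·12 = 288 = 7·41 + 1.
So x ≡ 12·39 = 468 ≡ 17 (mod 41).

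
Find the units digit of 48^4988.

6

The units digit of 48^n cycles with period 4: 8, 4, 2, 6, …
4988 mod 4 = 0, so the last digit matches 8^4 = 6.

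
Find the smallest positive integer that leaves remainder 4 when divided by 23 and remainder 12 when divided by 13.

142

Since 13·16 ≡ 1 (mod 23), take x = 12 + 13·((4−12)·16 mod 23) = 12 + 13·10 = 142.
Check: 142 mod 23 = 4, 142 mod 13 = 12.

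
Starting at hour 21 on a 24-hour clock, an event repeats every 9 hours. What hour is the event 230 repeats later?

230·9 = 2070.
2070 mod 24 = 6 (since 86·24 = 2064).
(21 + 6) mod 24 = 3.

3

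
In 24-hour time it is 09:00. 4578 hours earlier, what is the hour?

15

4578 = 190·24 + 18, so 4578 mod 24 = 18.
(9 − 18) mod 24 = 15.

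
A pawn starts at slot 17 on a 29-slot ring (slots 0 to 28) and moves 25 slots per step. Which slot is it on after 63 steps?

63·25 = 1575.
Dividing 1575 by 29 gives quotient 54 and remainder 9.
(17 + 9) mod 29 = 26.

26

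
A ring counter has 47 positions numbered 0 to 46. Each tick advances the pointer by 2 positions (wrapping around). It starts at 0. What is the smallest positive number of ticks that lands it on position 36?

18

2⁻¹ ≡ 24 (mod 47) because 2·24 = 48 = 1·47 + 1.
Multiplying both sides by 24: x ≡ 24·36 = 864 ≡ 18 (mod 47).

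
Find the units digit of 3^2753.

The units digit of 3^n cycles with period 4: 3, 9, 7, 1, …
2753 mod 4 = 1, so the last digit matches 3^1 = 3.

3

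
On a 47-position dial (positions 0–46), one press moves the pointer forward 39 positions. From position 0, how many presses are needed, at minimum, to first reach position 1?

41

47 = 1·39 + 8
39 = 4·8 + 7
8 = 1·7 + 1
7 = 7·1 + 0
Back-substituting gives 39·41 ≡ 1 (mod 47).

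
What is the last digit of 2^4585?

2

Last digits of 2^n: 2, 4, 8, 6 (period 4).
4585 leaves remainder 1 on division by 4, so 2^4585 ends in 2.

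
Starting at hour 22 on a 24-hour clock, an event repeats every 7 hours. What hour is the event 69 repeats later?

1

69·7 = 483.
483 = 20·24 + 3, so 483 mod 24 = 3.
(22 + 3) mod 24 = 1.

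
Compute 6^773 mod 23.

By repeated squaring mod 23: 6^1≡6, 6^2≡13, 6^4≡8, 6^8≡18, 6^16≡2, 6^32≡4, 6^64≡16, 6^128≡3, 6^256≡9, 6^512≡12.
773 = 1 + 4 + 256 + 512, so 6^773 ≡ 6·8·9·12 ≡ 9 (mod 23).

9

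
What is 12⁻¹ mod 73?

67

12·67 = 804 = 11·73 + 1, so 12⁻¹ ≡ 67 (mod 73).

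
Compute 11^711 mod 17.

Square-and-reduce mod 17: 11^1≡11, 11^2≡2, 11^4≡4, 11^8≡16, 11^16≡1, 11^32≡1, 11^64≡1, 11^128≡1, 11^256≡1, 11^512≡1.
711 = 1 + 2 + 4 + 64 + 128 + 512, so 11^711 ≡ 11·2·4·1·1·1 ≡ 3 (mod 17).

3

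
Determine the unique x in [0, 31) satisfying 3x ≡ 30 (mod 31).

3⁻¹ ≡ 21 (mod 31) because 3·21 = 63 = 2·31 + 1.
Multiplying both sides by 21: x ≡ 21·30 = 630 ≡ 10 (mod 31).

10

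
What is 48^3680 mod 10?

6

The units digit of 48^n cycles with period 4: 8, 4, 2, 6, …
3680 mod 4 = 0, so the last digit matches 8^4 = 6.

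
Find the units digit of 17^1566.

Last digits of 7^n: 7, 9, 3, 1 (period 4).
1566 mod 4 = 2, so the last digit matches 7^2 = 9.

9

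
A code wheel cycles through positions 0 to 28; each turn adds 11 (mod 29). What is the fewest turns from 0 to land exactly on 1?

8

11·8 = 88 = 3·29 + 1, so 11⁻¹ ≡ 8 (mod 29).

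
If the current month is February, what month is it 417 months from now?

November

417 = 34·12 + 9, so 417 mod 12 = 9.
February + 9 months → November.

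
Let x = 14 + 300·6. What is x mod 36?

300·6 = 1800.
Dividing 1800 by 36 gives quotient 50 and remainder 0.
(14 + 0) mod 36 = 14.

14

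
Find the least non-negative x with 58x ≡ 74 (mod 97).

The inverse of 58 mod 97 is 92 (since 58·92 = 5336 ≡ 1).
Multiplying both sides by 92: x ≡ 92·74 = 6808 ≡ 18 (mod 97).

18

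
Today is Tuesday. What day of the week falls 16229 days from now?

16229 mod 7 = 3 (since 2318·7 = 16226).
Tuesday + 3 days → Friday.

Friday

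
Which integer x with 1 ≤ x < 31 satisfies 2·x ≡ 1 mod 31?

31 = 15·2 + 1
2 = 2·1 + 0
Back-substituting gives 2·16 ≡ 1 (mod 31).

16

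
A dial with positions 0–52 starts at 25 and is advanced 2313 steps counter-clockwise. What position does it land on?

44

2313 mod 53 = 34 (since 43·53 = 2279).
(25 − 34) mod 53 = 44.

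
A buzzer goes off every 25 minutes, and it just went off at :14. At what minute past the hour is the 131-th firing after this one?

49

131·25 = 3275.
3275 = 54·60 + 35, so 3275 mod 60 = 35.
(14 + 35) mod 60 = 49.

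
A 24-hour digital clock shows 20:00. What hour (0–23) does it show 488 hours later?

4

Dividing 488 by 24 gives quotient 20 and remainder 8.
(20 + 8) mod 24 = 4.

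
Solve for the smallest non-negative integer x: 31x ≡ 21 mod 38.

35

31⁻¹ ≡ 27 (mod 38) because 31·27 = 837 = 22·38 + 1.
So x ≡ 27·21 = 567 ≡ 35 (mod 38).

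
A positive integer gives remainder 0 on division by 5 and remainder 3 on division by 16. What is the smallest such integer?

x ≡ 0 (mod 5) gives x ∈ {0, 5, 10, 15, 20, 25, 30, 35}.
The first of these with x mod 16 = 3 is 35.

35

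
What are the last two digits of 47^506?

29

Successive squares of 47 mod 100: 47^1≡47, 47^2≡9, 47^4≡81, 47^8≡61, 47^16≡21, 47^32≡41, 47^64≡81, 47^128≡61, 47^256≡21.
Since 506 = 2 + 8 + 16 + 32 + 64 + 128 + 256 in binary, 47^506 ≡ 9·61·21·41·81·61·21 ≡ 29 (mod 100).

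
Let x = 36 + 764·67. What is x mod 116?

68

764·67 = 51188.
51188 = 441·116 + 32, so 51188 mod 116 = 32.
(36 + 32) mod 116 = 68.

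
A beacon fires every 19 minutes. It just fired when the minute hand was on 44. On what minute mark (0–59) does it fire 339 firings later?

339·19 = 6441.
6441 − 107·60 = 21, so 6441 ≡ 21 (mod 60).
(44 + 21) mod 60 = 5.

5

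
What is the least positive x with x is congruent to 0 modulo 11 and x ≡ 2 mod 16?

Since 16·9 ≡ 1 (mod 11), take x = 2 + 16·((0−2)·9 mod 11) = 2 + 16·4 = 66.
Check: 66 mod 11 = 0, 66 mod 16 = 2.

66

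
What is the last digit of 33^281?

Last digits of 3^n: 3, 9, 7, 1 (period 4).
281 leaves remainder 1 on division by 4, so 33^281 ends in 3.

3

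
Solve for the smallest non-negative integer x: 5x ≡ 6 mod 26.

22

5⁻¹ ≡ 21 (mod 26) because 5·21 = 105 = 4·26 + 1.
Multiplying both sides by 21: x ≡ 21·6 = 126 ≡ 22 (mod 26).
Check: 5·22 = 110 = 4·26 + 6.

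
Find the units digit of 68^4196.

6

Powers of 8 mod 10 repeat with period 4: 8, 4, 2, 6.
4196 mod 4 = 0, so the last digit matches 8^4 = 6.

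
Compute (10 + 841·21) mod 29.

10

841·21 = 17661.
Dividing 17661 by 29 gives quotient 609 and remainder 0.
(10 + 0) mod 29 = 10.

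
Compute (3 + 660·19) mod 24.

15

660·19 = 12540.
12540 = 522·24 + 12, so 12540 mod 24 = 12.
(3 + 12) mod 24 = 15.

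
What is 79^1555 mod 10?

The units digit of 79^n cycles with period 2: 9, 1, …
1555 mod 2 = 1, so the last digit matches 9^1 = 9.

9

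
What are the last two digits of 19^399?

Square-and-reduce mod 100: 19^1≡19, 19^2≡61, 19^4≡21, 19^8≡41, 19^16≡81, 19^32≡61, 19^64≡21, 19^128≡41, 19^256≡81.
Since 399 = 1 + 2 + 4 + 8 + 128 + 256 in binary, 19^399 ≡ 19·61·21·41·41·81 ≡ 79 (mod 100).

79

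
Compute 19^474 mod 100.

By repeated squaring mod 100: 19^1≡19, 19^2≡61, 19^4≡21, 19^8≡41, 19^16≡81, 19^32≡61, 19^64≡21, 19^128≡41, 19^256≡81.
Since 474 = 2 + 8 + 16 + 64 + 128 + 256 in binary, 19^474 ≡ 61·41·81·21·41·81 ≡ 21 (mod 100).

21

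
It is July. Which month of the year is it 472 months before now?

March

472 = 39·12 + 4, so 472 mod 12 = 4.
July − 4 months → March.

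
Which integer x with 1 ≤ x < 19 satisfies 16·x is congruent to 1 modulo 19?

6

16·6 = 96 = 5·19 + 1, so 16⁻¹ ≡ 6 (mod 19).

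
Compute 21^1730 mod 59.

46

Square-and-reduce mod 59: 21^1≡21, 21^2≡28, 21^4≡17, 21^8≡53, 21^16≡36, 21^32≡57, 21^64≡4, 21^128≡16, 21^256≡20, 21^512≡46, 21^1024≡51.
Since 1730 = 2 + 64 + 128 + 512 + 1024 in binary, 21^1730 ≡ 28·4·16·46·51 ≡ 46 (mod 59).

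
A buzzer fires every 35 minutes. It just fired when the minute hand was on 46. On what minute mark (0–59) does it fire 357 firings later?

1

357·35 = 12495.
Dividing 12495 by 60 gives quotient 208 and remainder 15.
(46 + 15) mod 60 = 1.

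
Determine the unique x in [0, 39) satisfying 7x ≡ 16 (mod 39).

19

The inverse of 7 mod 39 is 28 (since 7·28 = 196 ≡ 1).
Multiplying both sides by 28: x ≡ 28·16 = 448 ≡ 19 (mod 39).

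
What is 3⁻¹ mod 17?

6

3·6 = 18 = 1·17 + 1, so 3⁻¹ ≡ 6 (mod 17).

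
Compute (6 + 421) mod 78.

37

421 mod 78 = 31 (since 5·78 = 390).
(6 + 31) mod 78 = 37.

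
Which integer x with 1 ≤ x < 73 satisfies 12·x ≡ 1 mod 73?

67

73 = 6·12 + 1
12 = 12·1 + 0
Back-substituting gives 12·67 ≡ 1 (mod 73).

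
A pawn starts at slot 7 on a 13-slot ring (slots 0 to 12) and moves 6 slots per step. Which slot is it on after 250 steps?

12

250·6 = 1500.
Dividing 1500 by 13 gives quotient 115 and remainder 5.
(7 + 5) mod 13 = 12.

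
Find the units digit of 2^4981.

2

The units digit of 2^n cycles with period 4: 2, 4, 8, 6, …
4981 mod 4 = 1, so the last digit matches 2^1 = 2.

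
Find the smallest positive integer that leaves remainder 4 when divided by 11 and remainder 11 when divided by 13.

x ≡ 4 (mod 11) gives x ∈ {4, 15, 26, 37}.
The first of these with x mod 13 = 11 is 37.

37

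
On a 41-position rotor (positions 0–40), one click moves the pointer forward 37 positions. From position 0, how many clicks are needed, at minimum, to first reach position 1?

41 = 1·37 + 4
37 = 9·4 + 1
4 = 4·1 + 0
Back-substituting gives 37·10 ≡ 1 (mod 41).

10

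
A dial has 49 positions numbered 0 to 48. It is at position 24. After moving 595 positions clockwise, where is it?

595 − 12·49 = 7, so 595 ≡ 7 (mod 49).
(24 + 7) mod 49 = 31.

31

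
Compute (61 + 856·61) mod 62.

856·61 = 52216.
52216 mod 62 = 12 (since 842·62 = 52204).
(61 + 12) mod 62 = 11.

11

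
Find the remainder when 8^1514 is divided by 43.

By repeated squaring mod 43: 8^1≡8, 8^2≡21, 8^4≡11, 8^8≡35, 8^16≡21, 8^32≡11, 8^64≡35, 8^128≡21, 8^256≡11, 8^512≡35, 8^1024≡21.
Since 1514 = 2 + 8 + 32 + 64 + 128 + 256 + 1024 in binary, 8^1514 ≡ 21·35·11·35·21·11·21 ≡ 21 (mod 43).

21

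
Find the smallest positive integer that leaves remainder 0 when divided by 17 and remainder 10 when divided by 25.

85

x ≡ 0 (mod 17) gives x ∈ {0, 17, 34, 51, 68, 85}.
The first of these with x mod 25 = 10 is 85.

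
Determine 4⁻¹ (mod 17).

13

17 = 4·4 + 1
4 = 4·1 + 0
Back-substituting gives 4·13 ≡ 1 (mod 17).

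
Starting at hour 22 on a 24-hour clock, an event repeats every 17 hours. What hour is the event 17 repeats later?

17·17 = 289.
289 mod 24 = 1 (since 12·24 = 288).
(22 + 1) mod 24 = 23.

23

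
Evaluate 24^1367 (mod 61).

By repeated squaring mod 61: 24^1≡24, 24^2≡27, 24^4≡58, 24^8≡9, 24^16≡20, 24^32≡34, 24^64≡58, 24^128≡9, 24^256≡20, 24^512≡34, 24^1024≡58.
1367 = 1 + 2 + 4 + 16 + 64 + 256 + 1024, so 24^1367 ≡ 24·27·58·20·58·20·58 ≡ 8 (mod 61).

8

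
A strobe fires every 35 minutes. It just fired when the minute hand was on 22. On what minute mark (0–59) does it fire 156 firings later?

22

156·35 = 5460.
5460 mod 60 = 0 (since 91·60 = 5460).
(22 + 0) mod 60 = 22.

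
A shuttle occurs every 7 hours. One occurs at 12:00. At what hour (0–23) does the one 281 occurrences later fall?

11

281·7 = 1967.
1967 − 81·24 = 23, so 1967 ≡ 23 (mod 24).
(12 + 23) mod 24 = 11.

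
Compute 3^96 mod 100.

Successive squares of 3 mod 100: 3^1≡3, 3^2≡9, 3^4≡81, 3^8≡61, 3^16≡21, 3^32≡41, 3^64≡81.
96 = 32 + 64, so 3^96 ≡ 41·81 ≡ 21 (mod 100).

21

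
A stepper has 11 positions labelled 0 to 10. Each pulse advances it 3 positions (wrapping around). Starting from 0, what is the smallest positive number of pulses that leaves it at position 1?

11 = 3·3 + 2
3 = 1·2 + 1
2 = 2·1 + 0
Back-substituting gives 3·4 ≡ 1 (mod 11).

4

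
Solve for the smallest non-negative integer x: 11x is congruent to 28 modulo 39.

38

11⁻¹ ≡ 32 (mod 39) because 11·32 = 352 = 9·39 + 1.
Multiplying both sides by 32: x ≡ 32·28 = 896 ≡ 38 (mod 39).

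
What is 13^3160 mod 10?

1

Last digits of 3^n: 3, 9, 7, 1 (period 4).
3160 mod 4 = 0, so the last digit matches 3^4 = 1.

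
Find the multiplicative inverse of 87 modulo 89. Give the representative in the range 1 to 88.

44

89 = 1·87 + 2
87 = 43·2 + 1
2 = 2·1 + 0
Back-substituting gives 87·44 ≡ 1 (mod 89).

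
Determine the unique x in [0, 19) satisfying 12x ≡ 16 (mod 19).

12⁻¹ ≡ 8 (mod 19) because 12·8 = 96 = 5·19 + 1.
Multiplying both sides by 8: x ≡ 8·16 = 128 ≡ 14 (mod 19).

14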